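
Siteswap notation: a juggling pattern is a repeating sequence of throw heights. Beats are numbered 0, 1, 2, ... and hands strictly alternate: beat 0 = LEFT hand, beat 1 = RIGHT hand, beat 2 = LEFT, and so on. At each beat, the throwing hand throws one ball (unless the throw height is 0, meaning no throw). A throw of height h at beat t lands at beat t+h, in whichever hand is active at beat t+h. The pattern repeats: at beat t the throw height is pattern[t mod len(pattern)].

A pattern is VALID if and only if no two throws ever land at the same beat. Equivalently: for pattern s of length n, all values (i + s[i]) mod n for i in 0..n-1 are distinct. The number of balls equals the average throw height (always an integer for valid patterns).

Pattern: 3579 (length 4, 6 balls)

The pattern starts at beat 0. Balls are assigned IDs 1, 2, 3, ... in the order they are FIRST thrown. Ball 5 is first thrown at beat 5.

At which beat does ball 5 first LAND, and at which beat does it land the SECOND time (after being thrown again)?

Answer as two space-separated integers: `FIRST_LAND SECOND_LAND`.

Answer: 10 17

Derivation:
Beat 0 (L): throw ball1 h=3 -> lands@3:R; in-air after throw: [b1@3:R]
Beat 1 (R): throw ball2 h=5 -> lands@6:L; in-air after throw: [b1@3:R b2@6:L]
Beat 2 (L): throw ball3 h=7 -> lands@9:R; in-air after throw: [b1@3:R b2@6:L b3@9:R]
Beat 3 (R): throw ball1 h=9 -> lands@12:L; in-air after throw: [b2@6:L b3@9:R b1@12:L]
Beat 4 (L): throw ball4 h=3 -> lands@7:R; in-air after throw: [b2@6:L b4@7:R b3@9:R b1@12:L]
Beat 5 (R): throw ball5 h=5 -> lands@10:L; in-air after throw: [b2@6:L b4@7:R b3@9:R b5@10:L b1@12:L]
Beat 6 (L): throw ball2 h=7 -> lands@13:R; in-air after throw: [b4@7:R b3@9:R b5@10:L b1@12:L b2@13:R]
Beat 7 (R): throw ball4 h=9 -> lands@16:L; in-air after throw: [b3@9:R b5@10:L b1@12:L b2@13:R b4@16:L]
Beat 8 (L): throw ball6 h=3 -> lands@11:R; in-air after throw: [b3@9:R b5@10:L b6@11:R b1@12:L b2@13:R b4@16:L]
Beat 9 (R): throw ball3 h=5 -> lands@14:L; in-air after throw: [b5@10:L b6@11:R b1@12:L b2@13:R b3@14:L b4@16:L]
Beat 10 (L): throw ball5 h=7 -> lands@17:R; in-air after throw: [b6@11:R b1@12:L b2@13:R b3@14:L b4@16:L b5@17:R]
Beat 11 (R): throw ball6 h=9 -> lands@20:L; in-air after throw: [b1@12:L b2@13:R b3@14:L b4@16:L b5@17:R b6@20:L]
Beat 12 (L): throw ball1 h=3 -> lands@15:R; in-air after throw: [b2@13:R b3@14:L b1@15:R b4@16:L b5@17:R b6@20:L]
Beat 13 (R): throw ball2 h=5 -> lands@18:L; in-air after throw: [b3@14:L b1@15:R b4@16:L b5@17:R b2@18:L b6@20:L]
Beat 14 (L): throw ball3 h=7 -> lands@21:R; in-air after throw: [b1@15:R b4@16:L b5@17:R b2@18:L b6@20:L b3@21:R]
Beat 15 (R): throw ball1 h=9 -> lands@24:L; in-air after throw: [b4@16:L b5@17:R b2@18:L b6@20:L b3@21:R b1@24:L]
Beat 16 (L): throw ball4 h=3 -> lands@19:R; in-air after throw: [b5@17:R b2@18:L b4@19:R b6@20:L b3@21:R b1@24:L]
Beat 17 (R): throw ball5 h=5 -> lands@22:L; in-air after throw: [b2@18:L b4@19:R b6@20:L b3@21:R b5@22:L b1@24:L]
Ball 5: thrown@5 h=5 -> first land @10; rethrown@10 h=7 -> second land @17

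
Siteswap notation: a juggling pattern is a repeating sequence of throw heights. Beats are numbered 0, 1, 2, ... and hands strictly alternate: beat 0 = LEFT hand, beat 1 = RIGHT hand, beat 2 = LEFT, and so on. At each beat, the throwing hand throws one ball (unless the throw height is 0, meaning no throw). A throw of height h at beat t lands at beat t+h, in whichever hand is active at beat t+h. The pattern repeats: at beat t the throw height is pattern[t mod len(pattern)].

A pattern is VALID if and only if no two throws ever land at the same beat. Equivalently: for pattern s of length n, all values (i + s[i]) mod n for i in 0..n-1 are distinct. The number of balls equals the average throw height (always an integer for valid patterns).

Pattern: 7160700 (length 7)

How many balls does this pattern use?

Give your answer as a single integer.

Pattern = [7, 1, 6, 0, 7, 0, 0], length n = 7
  position 0: throw height = 7, running sum = 7
  position 1: throw height = 1, running sum = 8
  position 2: throw height = 6, running sum = 14
  position 3: throw height = 0, running sum = 14
  position 4: throw height = 7, running sum = 21
  position 5: throw height = 0, running sum = 21
  position 6: throw height = 0, running sum = 21
Total sum = 21; balls = sum / n = 21 / 7 = 3

Answer: 3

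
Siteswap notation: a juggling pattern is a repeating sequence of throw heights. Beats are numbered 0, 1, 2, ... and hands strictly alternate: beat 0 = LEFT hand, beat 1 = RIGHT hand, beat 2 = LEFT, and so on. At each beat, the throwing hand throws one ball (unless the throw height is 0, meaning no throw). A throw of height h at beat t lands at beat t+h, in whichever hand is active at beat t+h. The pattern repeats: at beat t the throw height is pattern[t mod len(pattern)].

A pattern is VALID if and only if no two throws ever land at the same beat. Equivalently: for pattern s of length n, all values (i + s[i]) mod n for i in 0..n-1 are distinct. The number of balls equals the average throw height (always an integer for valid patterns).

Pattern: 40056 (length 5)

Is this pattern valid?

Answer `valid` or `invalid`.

Answer: valid

Derivation:
i=0: (i + s[i]) mod n = (0 + 4) mod 5 = 4
i=1: (i + s[i]) mod n = (1 + 0) mod 5 = 1
i=2: (i + s[i]) mod n = (2 + 0) mod 5 = 2
i=3: (i + s[i]) mod n = (3 + 5) mod 5 = 3
i=4: (i + s[i]) mod n = (4 + 6) mod 5 = 0
Residues: [4, 1, 2, 3, 0], distinct: True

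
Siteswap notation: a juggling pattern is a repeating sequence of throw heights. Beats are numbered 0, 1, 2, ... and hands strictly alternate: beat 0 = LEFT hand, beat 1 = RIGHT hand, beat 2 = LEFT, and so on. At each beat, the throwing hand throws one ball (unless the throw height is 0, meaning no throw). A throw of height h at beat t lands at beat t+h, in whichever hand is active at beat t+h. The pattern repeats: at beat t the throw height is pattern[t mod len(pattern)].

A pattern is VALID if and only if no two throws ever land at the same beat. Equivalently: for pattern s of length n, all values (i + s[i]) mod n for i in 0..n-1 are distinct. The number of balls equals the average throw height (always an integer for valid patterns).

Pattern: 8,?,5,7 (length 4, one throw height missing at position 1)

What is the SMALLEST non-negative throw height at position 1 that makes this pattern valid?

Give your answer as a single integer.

i=0: (0 + 8) mod 4 = 0
i=1: s[i]=? (unknown)
i=2: (2 + 5) mod 4 = 3
i=3: (3 + 7) mod 4 = 2
Known residues: [0, 2, 3]; need a permutation of 0..3, so missing residue r = 1
Need (1 + s) mod 4 = 1; smallest s = (1 - 1) mod 4 = 0

Answer: 0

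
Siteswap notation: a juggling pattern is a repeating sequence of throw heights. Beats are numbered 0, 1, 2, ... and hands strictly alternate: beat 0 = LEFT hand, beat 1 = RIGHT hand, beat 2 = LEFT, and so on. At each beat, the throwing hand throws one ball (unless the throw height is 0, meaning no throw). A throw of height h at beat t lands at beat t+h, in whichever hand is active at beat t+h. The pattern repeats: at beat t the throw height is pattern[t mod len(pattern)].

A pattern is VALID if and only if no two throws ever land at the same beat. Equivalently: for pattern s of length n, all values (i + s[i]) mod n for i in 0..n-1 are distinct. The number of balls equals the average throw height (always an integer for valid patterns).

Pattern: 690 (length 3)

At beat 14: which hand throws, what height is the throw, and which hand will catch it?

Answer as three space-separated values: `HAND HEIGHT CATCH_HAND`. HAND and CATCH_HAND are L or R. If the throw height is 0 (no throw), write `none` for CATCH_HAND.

Beat 14: 14 mod 2 = 0, so hand = L
Throw height = pattern[14 mod 3] = pattern[2] = 0

Answer: L 0 none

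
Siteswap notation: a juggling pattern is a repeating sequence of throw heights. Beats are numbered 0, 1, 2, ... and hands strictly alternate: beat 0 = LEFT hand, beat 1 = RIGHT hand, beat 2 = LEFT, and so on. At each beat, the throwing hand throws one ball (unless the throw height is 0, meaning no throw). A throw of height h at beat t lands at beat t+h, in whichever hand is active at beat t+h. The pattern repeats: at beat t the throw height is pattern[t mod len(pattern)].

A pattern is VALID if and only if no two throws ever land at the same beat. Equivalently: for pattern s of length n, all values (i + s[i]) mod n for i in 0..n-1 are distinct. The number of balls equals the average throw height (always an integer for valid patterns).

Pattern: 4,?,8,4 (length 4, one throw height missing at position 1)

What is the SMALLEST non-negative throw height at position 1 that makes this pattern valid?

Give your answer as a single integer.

i=0: (0 + 4) mod 4 = 0
i=1: s[i]=? (unknown)
i=2: (2 + 8) mod 4 = 2
i=3: (3 + 4) mod 4 = 3
Known residues: [0, 2, 3]; need a permutation of 0..3, so missing residue r = 1
Need (1 + s) mod 4 = 1; smallest s = (1 - 1) mod 4 = 0

Answer: 0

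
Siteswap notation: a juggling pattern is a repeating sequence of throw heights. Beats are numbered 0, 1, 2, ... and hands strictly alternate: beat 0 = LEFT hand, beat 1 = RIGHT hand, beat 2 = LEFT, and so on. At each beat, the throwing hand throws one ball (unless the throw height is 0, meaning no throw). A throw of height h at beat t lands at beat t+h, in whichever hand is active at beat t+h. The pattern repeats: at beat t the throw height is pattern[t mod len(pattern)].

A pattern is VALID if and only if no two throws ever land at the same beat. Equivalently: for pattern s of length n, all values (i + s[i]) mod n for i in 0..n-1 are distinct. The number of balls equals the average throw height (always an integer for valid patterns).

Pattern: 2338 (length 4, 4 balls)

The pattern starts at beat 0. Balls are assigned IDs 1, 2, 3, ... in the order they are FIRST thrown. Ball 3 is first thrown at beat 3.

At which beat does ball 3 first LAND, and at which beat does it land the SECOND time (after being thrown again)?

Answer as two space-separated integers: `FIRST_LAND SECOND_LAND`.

Beat 0 (L): throw ball1 h=2 -> lands@2:L; in-air after throw: [b1@2:L]
Beat 1 (R): throw ball2 h=3 -> lands@4:L; in-air after throw: [b1@2:L b2@4:L]
Beat 2 (L): throw ball1 h=3 -> lands@5:R; in-air after throw: [b2@4:L b1@5:R]
Beat 3 (R): throw ball3 h=8 -> lands@11:R; in-air after throw: [b2@4:L b1@5:R b3@11:R]
Beat 4 (L): throw ball2 h=2 -> lands@6:L; in-air after throw: [b1@5:R b2@6:L b3@11:R]
Beat 5 (R): throw ball1 h=3 -> lands@8:L; in-air after throw: [b2@6:L b1@8:L b3@11:R]
Beat 6 (L): throw ball2 h=3 -> lands@9:R; in-air after throw: [b1@8:L b2@9:R b3@11:R]
Beat 7 (R): throw ball4 h=8 -> lands@15:R; in-air after throw: [b1@8:L b2@9:R b3@11:R b4@15:R]
Beat 8 (L): throw ball1 h=2 -> lands@10:L; in-air after throw: [b2@9:R b1@10:L b3@11:R b4@15:R]
Beat 9 (R): throw ball2 h=3 -> lands@12:L; in-air after throw: [b1@10:L b3@11:R b2@12:L b4@15:R]
Beat 10 (L): throw ball1 h=3 -> lands@13:R; in-air after throw: [b3@11:R b2@12:L b1@13:R b4@15:R]
Beat 11 (R): throw ball3 h=8 -> lands@19:R; in-air after throw: [b2@12:L b1@13:R b4@15:R b3@19:R]
Beat 12 (L): throw ball2 h=2 -> lands@14:L; in-air after throw: [b1@13:R b2@14:L b4@15:R b3@19:R]
Beat 13 (R): throw ball1 h=3 -> lands@16:L; in-air after throw: [b2@14:L b4@15:R b1@16:L b3@19:R]
Beat 14 (L): throw ball2 h=3 -> lands@17:R; in-air after throw: [b4@15:R b1@16:L b2@17:R b3@19:R]
Beat 15 (R): throw ball4 h=8 -> lands@23:R; in-air after throw: [b1@16:L b2@17:R b3@19:R b4@23:R]
Ball 3: thrown@3 h=8 -> first land @11; rethrown@11 h=8 -> second land @19

Answer: 11 19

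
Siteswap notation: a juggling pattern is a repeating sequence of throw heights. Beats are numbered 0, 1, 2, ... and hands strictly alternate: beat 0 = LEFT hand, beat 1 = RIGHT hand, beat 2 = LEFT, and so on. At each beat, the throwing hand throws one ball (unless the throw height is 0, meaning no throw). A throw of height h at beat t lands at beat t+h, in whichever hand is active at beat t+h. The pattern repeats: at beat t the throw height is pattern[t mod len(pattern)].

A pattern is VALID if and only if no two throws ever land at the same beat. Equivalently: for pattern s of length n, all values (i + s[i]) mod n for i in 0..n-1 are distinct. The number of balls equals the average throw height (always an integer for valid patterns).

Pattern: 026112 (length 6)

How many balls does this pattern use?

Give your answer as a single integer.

Pattern = [0, 2, 6, 1, 1, 2], length n = 6
  position 0: throw height = 0, running sum = 0
  position 1: throw height = 2, running sum = 2
  position 2: throw height = 6, running sum = 8
  position 3: throw height = 1, running sum = 9
  position 4: throw height = 1, running sum = 10
  position 5: throw height = 2, running sum = 12
Total sum = 12; balls = sum / n = 12 / 6 = 2

Answer: 2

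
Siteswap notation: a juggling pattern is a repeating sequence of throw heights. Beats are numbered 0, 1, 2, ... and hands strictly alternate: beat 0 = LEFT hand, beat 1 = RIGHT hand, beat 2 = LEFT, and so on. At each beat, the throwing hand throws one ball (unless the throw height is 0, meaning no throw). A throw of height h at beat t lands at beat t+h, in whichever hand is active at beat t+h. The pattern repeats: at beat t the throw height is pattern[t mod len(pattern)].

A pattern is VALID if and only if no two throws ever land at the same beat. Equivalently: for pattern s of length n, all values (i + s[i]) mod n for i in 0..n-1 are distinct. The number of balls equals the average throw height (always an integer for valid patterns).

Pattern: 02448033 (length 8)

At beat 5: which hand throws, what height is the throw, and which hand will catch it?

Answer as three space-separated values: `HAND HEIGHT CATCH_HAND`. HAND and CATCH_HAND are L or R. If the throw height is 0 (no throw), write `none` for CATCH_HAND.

Answer: R 0 none

Derivation:
Beat 5: 5 mod 2 = 1, so hand = R
Throw height = pattern[5 mod 8] = pattern[5] = 0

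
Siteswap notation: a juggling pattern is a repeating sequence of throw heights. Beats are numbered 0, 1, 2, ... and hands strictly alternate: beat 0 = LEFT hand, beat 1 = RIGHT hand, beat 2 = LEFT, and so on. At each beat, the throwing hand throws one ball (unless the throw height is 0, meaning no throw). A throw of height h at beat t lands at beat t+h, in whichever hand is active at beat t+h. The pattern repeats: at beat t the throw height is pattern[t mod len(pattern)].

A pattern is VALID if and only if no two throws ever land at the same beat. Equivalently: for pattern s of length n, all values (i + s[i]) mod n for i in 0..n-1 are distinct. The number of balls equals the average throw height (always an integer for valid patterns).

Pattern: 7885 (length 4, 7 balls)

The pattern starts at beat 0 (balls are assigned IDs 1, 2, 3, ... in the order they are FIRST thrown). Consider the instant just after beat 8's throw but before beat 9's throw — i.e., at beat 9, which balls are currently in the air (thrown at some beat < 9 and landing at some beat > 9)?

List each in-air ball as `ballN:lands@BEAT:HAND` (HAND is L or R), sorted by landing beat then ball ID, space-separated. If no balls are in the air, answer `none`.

Beat 0 (L): throw ball1 h=7 -> lands@7:R; in-air after throw: [b1@7:R]
Beat 1 (R): throw ball2 h=8 -> lands@9:R; in-air after throw: [b1@7:R b2@9:R]
Beat 2 (L): throw ball3 h=8 -> lands@10:L; in-air after throw: [b1@7:R b2@9:R b3@10:L]
Beat 3 (R): throw ball4 h=5 -> lands@8:L; in-air after throw: [b1@7:R b4@8:L b2@9:R b3@10:L]
Beat 4 (L): throw ball5 h=7 -> lands@11:R; in-air after throw: [b1@7:R b4@8:L b2@9:R b3@10:L b5@11:R]
Beat 5 (R): throw ball6 h=8 -> lands@13:R; in-air after throw: [b1@7:R b4@8:L b2@9:R b3@10:L b5@11:R b6@13:R]
Beat 6 (L): throw ball7 h=8 -> lands@14:L; in-air after throw: [b1@7:R b4@8:L b2@9:R b3@10:L b5@11:R b6@13:R b7@14:L]
Beat 7 (R): throw ball1 h=5 -> lands@12:L; in-air after throw: [b4@8:L b2@9:R b3@10:L b5@11:R b1@12:L b6@13:R b7@14:L]
Beat 8 (L): throw ball4 h=7 -> lands@15:R; in-air after throw: [b2@9:R b3@10:L b5@11:R b1@12:L b6@13:R b7@14:L b4@15:R]
Beat 9 (R): throw ball2 h=8 -> lands@17:R; in-air after throw: [b3@10:L b5@11:R b1@12:L b6@13:R b7@14:L b4@15:R b2@17:R]

Answer: ball3:lands@10:L ball5:lands@11:R ball1:lands@12:L ball6:lands@13:R ball7:lands@14:L ball4:lands@15:R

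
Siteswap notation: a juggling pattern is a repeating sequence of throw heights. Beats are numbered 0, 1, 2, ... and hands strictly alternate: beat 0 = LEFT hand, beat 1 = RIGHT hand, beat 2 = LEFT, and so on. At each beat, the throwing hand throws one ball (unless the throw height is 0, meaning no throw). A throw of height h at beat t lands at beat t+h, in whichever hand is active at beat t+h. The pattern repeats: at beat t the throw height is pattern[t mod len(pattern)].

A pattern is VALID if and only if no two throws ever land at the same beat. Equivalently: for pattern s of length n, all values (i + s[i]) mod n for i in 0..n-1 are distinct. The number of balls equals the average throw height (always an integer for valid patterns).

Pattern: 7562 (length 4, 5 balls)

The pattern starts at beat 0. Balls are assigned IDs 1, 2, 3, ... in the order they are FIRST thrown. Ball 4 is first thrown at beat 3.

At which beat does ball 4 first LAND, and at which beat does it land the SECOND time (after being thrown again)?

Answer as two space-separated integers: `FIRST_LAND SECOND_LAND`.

Answer: 5 10

Derivation:
Beat 0 (L): throw ball1 h=7 -> lands@7:R; in-air after throw: [b1@7:R]
Beat 1 (R): throw ball2 h=5 -> lands@6:L; in-air after throw: [b2@6:L b1@7:R]
Beat 2 (L): throw ball3 h=6 -> lands@8:L; in-air after throw: [b2@6:L b1@7:R b3@8:L]
Beat 3 (R): throw ball4 h=2 -> lands@5:R; in-air after throw: [b4@5:R b2@6:L b1@7:R b3@8:L]
Beat 4 (L): throw ball5 h=7 -> lands@11:R; in-air after throw: [b4@5:R b2@6:L b1@7:R b3@8:L b5@11:R]
Beat 5 (R): throw ball4 h=5 -> lands@10:L; in-air after throw: [b2@6:L b1@7:R b3@8:L b4@10:L b5@11:R]
Beat 6 (L): throw ball2 h=6 -> lands@12:L; in-air after throw: [b1@7:R b3@8:L b4@10:L b5@11:R b2@12:L]
Beat 7 (R): throw ball1 h=2 -> lands@9:R; in-air after throw: [b3@8:L b1@9:R b4@10:L b5@11:R b2@12:L]
Beat 8 (L): throw ball3 h=7 -> lands@15:R; in-air after throw: [b1@9:R b4@10:L b5@11:R b2@12:L b3@15:R]
Beat 9 (R): throw ball1 h=5 -> lands@14:L; in-air after throw: [b4@10:L b5@11:R b2@12:L b1@14:L b3@15:R]
Beat 10 (L): throw ball4 h=6 -> lands@16:L; in-air after throw: [b5@11:R b2@12:L b1@14:L b3@15:R b4@16:L]
Ball 4: thrown@3 h=2 -> first land @5; rethrown@5 h=5 -> second land @10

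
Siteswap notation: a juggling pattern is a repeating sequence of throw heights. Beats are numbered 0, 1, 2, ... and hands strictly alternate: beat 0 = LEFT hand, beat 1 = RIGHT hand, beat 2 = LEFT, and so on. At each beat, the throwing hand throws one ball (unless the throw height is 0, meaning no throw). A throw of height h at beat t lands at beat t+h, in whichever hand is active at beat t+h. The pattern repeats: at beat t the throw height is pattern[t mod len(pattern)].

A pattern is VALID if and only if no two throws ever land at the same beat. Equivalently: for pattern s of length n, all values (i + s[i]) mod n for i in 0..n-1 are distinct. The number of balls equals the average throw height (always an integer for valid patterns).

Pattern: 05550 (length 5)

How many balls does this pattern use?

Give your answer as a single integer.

Pattern = [0, 5, 5, 5, 0], length n = 5
  position 0: throw height = 0, running sum = 0
  position 1: throw height = 5, running sum = 5
  position 2: throw height = 5, running sum = 10
  position 3: throw height = 5, running sum = 15
  position 4: throw height = 0, running sum = 15
Total sum = 15; balls = sum / n = 15 / 5 = 3

Answer: 3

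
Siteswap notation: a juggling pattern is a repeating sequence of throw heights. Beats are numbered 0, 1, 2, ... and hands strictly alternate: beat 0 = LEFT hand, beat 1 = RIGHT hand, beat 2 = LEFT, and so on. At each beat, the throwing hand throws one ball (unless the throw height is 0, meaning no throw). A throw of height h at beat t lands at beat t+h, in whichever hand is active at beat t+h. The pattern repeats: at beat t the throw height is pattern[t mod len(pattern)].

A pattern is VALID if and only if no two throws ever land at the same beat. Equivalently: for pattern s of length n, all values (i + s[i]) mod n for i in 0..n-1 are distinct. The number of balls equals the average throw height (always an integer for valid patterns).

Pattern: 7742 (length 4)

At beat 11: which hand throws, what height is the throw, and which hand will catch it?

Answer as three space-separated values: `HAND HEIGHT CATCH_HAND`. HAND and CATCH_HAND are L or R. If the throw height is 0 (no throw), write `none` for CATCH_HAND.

Beat 11: 11 mod 2 = 1, so hand = R
Throw height = pattern[11 mod 4] = pattern[3] = 2
Lands at beat 11+2=13, 13 mod 2 = 1, so catch hand = R

Answer: R 2 R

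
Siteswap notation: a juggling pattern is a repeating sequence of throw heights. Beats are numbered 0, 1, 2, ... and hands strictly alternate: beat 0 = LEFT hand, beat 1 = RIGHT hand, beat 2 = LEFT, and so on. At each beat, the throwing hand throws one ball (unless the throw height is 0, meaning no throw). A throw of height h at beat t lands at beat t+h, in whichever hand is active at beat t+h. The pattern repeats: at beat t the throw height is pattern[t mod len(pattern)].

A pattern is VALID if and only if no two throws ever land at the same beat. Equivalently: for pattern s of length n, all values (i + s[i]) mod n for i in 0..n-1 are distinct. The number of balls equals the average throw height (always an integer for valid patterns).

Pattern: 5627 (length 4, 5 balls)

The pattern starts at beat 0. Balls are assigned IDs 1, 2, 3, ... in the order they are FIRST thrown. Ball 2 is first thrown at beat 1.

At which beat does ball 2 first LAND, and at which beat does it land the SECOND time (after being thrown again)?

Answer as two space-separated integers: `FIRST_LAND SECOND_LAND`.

Answer: 7 14

Derivation:
Beat 0 (L): throw ball1 h=5 -> lands@5:R; in-air after throw: [b1@5:R]
Beat 1 (R): throw ball2 h=6 -> lands@7:R; in-air after throw: [b1@5:R b2@7:R]
Beat 2 (L): throw ball3 h=2 -> lands@4:L; in-air after throw: [b3@4:L b1@5:R b2@7:R]
Beat 3 (R): throw ball4 h=7 -> lands@10:L; in-air after throw: [b3@4:L b1@5:R b2@7:R b4@10:L]
Beat 4 (L): throw ball3 h=5 -> lands@9:R; in-air after throw: [b1@5:R b2@7:R b3@9:R b4@10:L]
Beat 5 (R): throw ball1 h=6 -> lands@11:R; in-air after throw: [b2@7:R b3@9:R b4@10:L b1@11:R]
Beat 6 (L): throw ball5 h=2 -> lands@8:L; in-air after throw: [b2@7:R b5@8:L b3@9:R b4@10:L b1@11:R]
Beat 7 (R): throw ball2 h=7 -> lands@14:L; in-air after throw: [b5@8:L b3@9:R b4@10:L b1@11:R b2@14:L]
Beat 8 (L): throw ball5 h=5 -> lands@13:R; in-air after throw: [b3@9:R b4@10:L b1@11:R b5@13:R b2@14:L]
Beat 9 (R): throw ball3 h=6 -> lands@15:R; in-air after throw: [b4@10:L b1@11:R b5@13:R b2@14:L b3@15:R]
Beat 10 (L): throw ball4 h=2 -> lands@12:L; in-air after throw: [b1@11:R b4@12:L b5@13:R b2@14:L b3@15:R]
Beat 11 (R): throw ball1 h=7 -> lands@18:L; in-air after throw: [b4@12:L b5@13:R b2@14:L b3@15:R b1@18:L]
Beat 12 (L): throw ball4 h=5 -> lands@17:R; in-air after throw: [b5@13:R b2@14:L b3@15:R b4@17:R b1@18:L]
Beat 13 (R): throw ball5 h=6 -> lands@19:R; in-air after throw: [b2@14:L b3@15:R b4@17:R b1@18:L b5@19:R]
Beat 14 (L): throw ball2 h=2 -> lands@16:L; in-air after throw: [b3@15:R b2@16:L b4@17:R b1@18:L b5@19:R]
Ball 2: thrown@1 h=6 -> first land @7; rethrown@7 h=7 -> second land @14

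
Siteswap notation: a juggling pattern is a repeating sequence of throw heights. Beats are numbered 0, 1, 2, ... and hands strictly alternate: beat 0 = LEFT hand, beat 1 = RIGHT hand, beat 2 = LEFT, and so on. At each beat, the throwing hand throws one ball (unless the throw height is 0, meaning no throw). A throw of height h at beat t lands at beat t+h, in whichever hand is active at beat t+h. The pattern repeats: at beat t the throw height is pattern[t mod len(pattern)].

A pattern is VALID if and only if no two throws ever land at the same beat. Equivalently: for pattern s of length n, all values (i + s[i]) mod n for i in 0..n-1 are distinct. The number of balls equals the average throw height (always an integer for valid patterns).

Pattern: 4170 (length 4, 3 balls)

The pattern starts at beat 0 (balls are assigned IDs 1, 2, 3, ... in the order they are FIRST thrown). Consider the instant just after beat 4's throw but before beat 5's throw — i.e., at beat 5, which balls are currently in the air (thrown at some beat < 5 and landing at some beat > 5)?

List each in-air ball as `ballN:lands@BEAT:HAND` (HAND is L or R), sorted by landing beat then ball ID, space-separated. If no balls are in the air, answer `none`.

Answer: ball1:lands@8:L ball2:lands@9:R

Derivation:
Beat 0 (L): throw ball1 h=4 -> lands@4:L; in-air after throw: [b1@4:L]
Beat 1 (R): throw ball2 h=1 -> lands@2:L; in-air after throw: [b2@2:L b1@4:L]
Beat 2 (L): throw ball2 h=7 -> lands@9:R; in-air after throw: [b1@4:L b2@9:R]
Beat 4 (L): throw ball1 h=4 -> lands@8:L; in-air after throw: [b1@8:L b2@9:R]
Beat 5 (R): throw ball3 h=1 -> lands@6:L; in-air after throw: [b3@6:L b1@8:L b2@9:R]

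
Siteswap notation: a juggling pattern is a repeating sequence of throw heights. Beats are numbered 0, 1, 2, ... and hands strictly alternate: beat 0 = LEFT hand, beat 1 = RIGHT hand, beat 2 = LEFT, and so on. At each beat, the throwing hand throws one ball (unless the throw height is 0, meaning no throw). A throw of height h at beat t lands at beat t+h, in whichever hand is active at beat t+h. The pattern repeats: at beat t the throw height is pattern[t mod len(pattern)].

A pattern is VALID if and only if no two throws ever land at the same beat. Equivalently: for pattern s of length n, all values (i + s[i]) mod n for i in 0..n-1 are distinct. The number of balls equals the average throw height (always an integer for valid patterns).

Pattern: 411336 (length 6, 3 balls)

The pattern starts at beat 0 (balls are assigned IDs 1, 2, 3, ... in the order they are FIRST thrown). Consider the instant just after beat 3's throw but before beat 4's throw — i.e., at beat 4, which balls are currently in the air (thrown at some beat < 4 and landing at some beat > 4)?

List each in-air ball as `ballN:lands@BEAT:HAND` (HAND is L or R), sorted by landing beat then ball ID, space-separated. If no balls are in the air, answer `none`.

Beat 0 (L): throw ball1 h=4 -> lands@4:L; in-air after throw: [b1@4:L]
Beat 1 (R): throw ball2 h=1 -> lands@2:L; in-air after throw: [b2@2:L b1@4:L]
Beat 2 (L): throw ball2 h=1 -> lands@3:R; in-air after throw: [b2@3:R b1@4:L]
Beat 3 (R): throw ball2 h=3 -> lands@6:L; in-air after throw: [b1@4:L b2@6:L]
Beat 4 (L): throw ball1 h=3 -> lands@7:R; in-air after throw: [b2@6:L b1@7:R]

Answer: ball2:lands@6:L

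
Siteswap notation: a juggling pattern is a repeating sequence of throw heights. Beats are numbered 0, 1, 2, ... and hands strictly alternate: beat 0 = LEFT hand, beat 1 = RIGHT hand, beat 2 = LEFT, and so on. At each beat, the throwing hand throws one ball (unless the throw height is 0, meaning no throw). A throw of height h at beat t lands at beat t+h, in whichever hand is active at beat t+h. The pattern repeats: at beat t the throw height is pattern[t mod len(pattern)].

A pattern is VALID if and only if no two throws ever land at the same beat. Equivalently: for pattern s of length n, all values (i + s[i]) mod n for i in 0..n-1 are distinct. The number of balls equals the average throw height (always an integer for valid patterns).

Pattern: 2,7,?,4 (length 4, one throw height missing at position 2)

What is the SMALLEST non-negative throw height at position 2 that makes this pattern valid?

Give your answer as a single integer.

i=0: (0 + 2) mod 4 = 2
i=1: (1 + 7) mod 4 = 0
i=2: s[i]=? (unknown)
i=3: (3 + 4) mod 4 = 3
Known residues: [0, 2, 3]; need a permutation of 0..3, so missing residue r = 1
Need (2 + s) mod 4 = 1; smallest s = (1 - 2) mod 4 = 3

Answer: 3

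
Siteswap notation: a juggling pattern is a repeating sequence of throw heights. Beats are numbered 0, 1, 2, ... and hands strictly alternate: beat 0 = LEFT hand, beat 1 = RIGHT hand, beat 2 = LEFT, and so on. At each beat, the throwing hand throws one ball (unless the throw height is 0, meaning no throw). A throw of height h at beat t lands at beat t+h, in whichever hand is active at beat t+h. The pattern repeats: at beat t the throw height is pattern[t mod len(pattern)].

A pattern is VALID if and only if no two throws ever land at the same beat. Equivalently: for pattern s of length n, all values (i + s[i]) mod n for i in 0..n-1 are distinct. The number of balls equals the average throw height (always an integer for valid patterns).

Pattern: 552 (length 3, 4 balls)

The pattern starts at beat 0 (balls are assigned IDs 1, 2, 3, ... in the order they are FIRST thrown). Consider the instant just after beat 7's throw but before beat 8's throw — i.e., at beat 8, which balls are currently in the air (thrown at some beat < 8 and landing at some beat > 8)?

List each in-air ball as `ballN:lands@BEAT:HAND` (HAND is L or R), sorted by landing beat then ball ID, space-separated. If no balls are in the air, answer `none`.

Answer: ball3:lands@9:R ball2:lands@11:R ball1:lands@12:L

Derivation:
Beat 0 (L): throw ball1 h=5 -> lands@5:R; in-air after throw: [b1@5:R]
Beat 1 (R): throw ball2 h=5 -> lands@6:L; in-air after throw: [b1@5:R b2@6:L]
Beat 2 (L): throw ball3 h=2 -> lands@4:L; in-air after throw: [b3@4:L b1@5:R b2@6:L]
Beat 3 (R): throw ball4 h=5 -> lands@8:L; in-air after throw: [b3@4:L b1@5:R b2@6:L b4@8:L]
Beat 4 (L): throw ball3 h=5 -> lands@9:R; in-air after throw: [b1@5:R b2@6:L b4@8:L b3@9:R]
Beat 5 (R): throw ball1 h=2 -> lands@7:R; in-air after throw: [b2@6:L b1@7:R b4@8:L b3@9:R]
Beat 6 (L): throw ball2 h=5 -> lands@11:R; in-air after throw: [b1@7:R b4@8:L b3@9:R b2@11:R]
Beat 7 (R): throw ball1 h=5 -> lands@12:L; in-air after throw: [b4@8:L b3@9:R b2@11:R b1@12:L]
Beat 8 (L): throw ball4 h=2 -> lands@10:L; in-air after throw: [b3@9:R b4@10:L b2@11:R b1@12:L]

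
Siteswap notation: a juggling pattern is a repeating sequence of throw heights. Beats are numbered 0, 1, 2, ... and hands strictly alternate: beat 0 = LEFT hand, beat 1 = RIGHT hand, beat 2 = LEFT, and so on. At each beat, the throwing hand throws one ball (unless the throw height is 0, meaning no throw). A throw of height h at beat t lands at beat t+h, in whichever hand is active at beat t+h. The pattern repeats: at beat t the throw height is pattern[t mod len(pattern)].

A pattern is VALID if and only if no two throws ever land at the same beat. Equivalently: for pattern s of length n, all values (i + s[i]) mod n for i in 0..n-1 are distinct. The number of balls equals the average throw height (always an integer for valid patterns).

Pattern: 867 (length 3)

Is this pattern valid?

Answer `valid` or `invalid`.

i=0: (i + s[i]) mod n = (0 + 8) mod 3 = 2
i=1: (i + s[i]) mod n = (1 + 6) mod 3 = 1
i=2: (i + s[i]) mod n = (2 + 7) mod 3 = 0
Residues: [2, 1, 0], distinct: True

Answer: valid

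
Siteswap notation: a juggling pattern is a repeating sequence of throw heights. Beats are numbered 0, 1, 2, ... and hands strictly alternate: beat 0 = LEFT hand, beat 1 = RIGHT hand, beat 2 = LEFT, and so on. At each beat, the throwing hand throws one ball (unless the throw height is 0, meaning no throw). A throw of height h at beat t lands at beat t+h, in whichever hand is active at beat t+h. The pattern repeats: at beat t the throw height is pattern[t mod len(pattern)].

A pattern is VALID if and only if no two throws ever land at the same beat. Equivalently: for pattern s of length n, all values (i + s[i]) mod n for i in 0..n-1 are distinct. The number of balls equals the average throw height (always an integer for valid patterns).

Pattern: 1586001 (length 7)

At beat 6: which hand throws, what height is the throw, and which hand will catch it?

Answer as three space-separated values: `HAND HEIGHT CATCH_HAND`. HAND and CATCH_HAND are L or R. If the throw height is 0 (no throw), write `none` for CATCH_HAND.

Beat 6: 6 mod 2 = 0, so hand = L
Throw height = pattern[6 mod 7] = pattern[6] = 1
Lands at beat 6+1=7, 7 mod 2 = 1, so catch hand = R

Answer: L 1 R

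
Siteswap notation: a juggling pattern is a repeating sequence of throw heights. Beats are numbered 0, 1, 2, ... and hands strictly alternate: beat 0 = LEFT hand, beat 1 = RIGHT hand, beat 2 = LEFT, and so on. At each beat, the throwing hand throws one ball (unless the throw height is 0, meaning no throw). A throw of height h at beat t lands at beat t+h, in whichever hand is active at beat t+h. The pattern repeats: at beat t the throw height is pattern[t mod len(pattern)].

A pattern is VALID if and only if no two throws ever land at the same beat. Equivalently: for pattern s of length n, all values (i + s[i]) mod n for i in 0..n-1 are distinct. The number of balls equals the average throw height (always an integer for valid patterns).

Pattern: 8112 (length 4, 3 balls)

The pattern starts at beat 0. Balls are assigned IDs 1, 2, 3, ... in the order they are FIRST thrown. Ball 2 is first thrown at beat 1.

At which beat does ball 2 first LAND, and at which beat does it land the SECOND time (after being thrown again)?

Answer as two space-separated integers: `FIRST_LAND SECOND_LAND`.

Beat 0 (L): throw ball1 h=8 -> lands@8:L; in-air after throw: [b1@8:L]
Beat 1 (R): throw ball2 h=1 -> lands@2:L; in-air after throw: [b2@2:L b1@8:L]
Beat 2 (L): throw ball2 h=1 -> lands@3:R; in-air after throw: [b2@3:R b1@8:L]
Beat 3 (R): throw ball2 h=2 -> lands@5:R; in-air after throw: [b2@5:R b1@8:L]
Ball 2: thrown@1 h=1 -> first land @2; rethrown@2 h=1 -> second land @3

Answer: 2 3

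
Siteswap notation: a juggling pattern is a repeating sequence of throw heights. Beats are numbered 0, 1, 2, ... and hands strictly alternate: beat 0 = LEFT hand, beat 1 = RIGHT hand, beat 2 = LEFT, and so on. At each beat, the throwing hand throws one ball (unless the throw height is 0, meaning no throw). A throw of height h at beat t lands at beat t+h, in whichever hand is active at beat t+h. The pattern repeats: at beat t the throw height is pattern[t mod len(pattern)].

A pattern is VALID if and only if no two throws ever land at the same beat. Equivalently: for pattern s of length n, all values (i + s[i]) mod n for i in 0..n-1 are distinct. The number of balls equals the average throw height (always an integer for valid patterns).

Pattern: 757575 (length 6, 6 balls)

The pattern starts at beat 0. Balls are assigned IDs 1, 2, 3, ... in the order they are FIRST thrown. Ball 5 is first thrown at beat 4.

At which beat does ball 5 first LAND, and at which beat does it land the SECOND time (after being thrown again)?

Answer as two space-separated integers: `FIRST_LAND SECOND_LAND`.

Answer: 11 16

Derivation:
Beat 0 (L): throw ball1 h=7 -> lands@7:R; in-air after throw: [b1@7:R]
Beat 1 (R): throw ball2 h=5 -> lands@6:L; in-air after throw: [b2@6:L b1@7:R]
Beat 2 (L): throw ball3 h=7 -> lands@9:R; in-air after throw: [b2@6:L b1@7:R b3@9:R]
Beat 3 (R): throw ball4 h=5 -> lands@8:L; in-air after throw: [b2@6:L b1@7:R b4@8:L b3@9:R]
Beat 4 (L): throw ball5 h=7 -> lands@11:R; in-air after throw: [b2@6:L b1@7:R b4@8:L b3@9:R b5@11:R]
Beat 5 (R): throw ball6 h=5 -> lands@10:L; in-air after throw: [b2@6:L b1@7:R b4@8:L b3@9:R b6@10:L b5@11:R]
Beat 6 (L): throw ball2 h=7 -> lands@13:R; in-air after throw: [b1@7:R b4@8:L b3@9:R b6@10:L b5@11:R b2@13:R]
Beat 7 (R): throw ball1 h=5 -> lands@12:L; in-air after throw: [b4@8:L b3@9:R b6@10:L b5@11:R b1@12:L b2@13:R]
Beat 8 (L): throw ball4 h=7 -> lands@15:R; in-air after throw: [b3@9:R b6@10:L b5@11:R b1@12:L b2@13:R b4@15:R]
Beat 9 (R): throw ball3 h=5 -> lands@14:L; in-air after throw: [b6@10:L b5@11:R b1@12:L b2@13:R b3@14:L b4@15:R]
Beat 10 (L): throw ball6 h=7 -> lands@17:R; in-air after throw: [b5@11:R b1@12:L b2@13:R b3@14:L b4@15:R b6@17:R]
Beat 11 (R): throw ball5 h=5 -> lands@16:L; in-air after throw: [b1@12:L b2@13:R b3@14:L b4@15:R b5@16:L b6@17:R]
Beat 12 (L): throw ball1 h=7 -> lands@19:R; in-air after throw: [b2@13:R b3@14:L b4@15:R b5@16:L b6@17:R b1@19:R]
Beat 13 (R): throw ball2 h=5 -> lands@18:L; in-air after throw: [b3@14:L b4@15:R b5@16:L b6@17:R b2@18:L b1@19:R]
Beat 14 (L): throw ball3 h=7 -> lands@21:R; in-air after throw: [b4@15:R b5@16:L b6@17:R b2@18:L b1@19:R b3@21:R]
Beat 15 (R): throw ball4 h=5 -> lands@20:L; in-air after throw: [b5@16:L b6@17:R b2@18:L b1@19:R b4@20:L b3@21:R]
Beat 16 (L): throw ball5 h=7 -> lands@23:R; in-air after throw: [b6@17:R b2@18:L b1@19:R b4@20:L b3@21:R b5@23:R]
Ball 5: thrown@4 h=7 -> first land @11; rethrown@11 h=5 -> second land @16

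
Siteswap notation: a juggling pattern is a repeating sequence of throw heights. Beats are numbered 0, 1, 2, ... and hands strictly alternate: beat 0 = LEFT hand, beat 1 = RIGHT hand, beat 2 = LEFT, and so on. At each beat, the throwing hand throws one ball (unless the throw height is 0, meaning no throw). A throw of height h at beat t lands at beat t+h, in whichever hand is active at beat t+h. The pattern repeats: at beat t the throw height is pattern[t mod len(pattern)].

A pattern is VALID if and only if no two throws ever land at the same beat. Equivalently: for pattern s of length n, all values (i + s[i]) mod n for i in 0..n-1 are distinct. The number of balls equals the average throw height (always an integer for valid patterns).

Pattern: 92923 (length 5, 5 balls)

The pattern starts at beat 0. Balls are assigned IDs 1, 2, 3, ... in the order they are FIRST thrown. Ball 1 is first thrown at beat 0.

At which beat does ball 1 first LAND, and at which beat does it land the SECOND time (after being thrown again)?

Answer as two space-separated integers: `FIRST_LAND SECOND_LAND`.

Answer: 9 12

Derivation:
Beat 0 (L): throw ball1 h=9 -> lands@9:R; in-air after throw: [b1@9:R]
Beat 1 (R): throw ball2 h=2 -> lands@3:R; in-air after throw: [b2@3:R b1@9:R]
Beat 2 (L): throw ball3 h=9 -> lands@11:R; in-air after throw: [b2@3:R b1@9:R b3@11:R]
Beat 3 (R): throw ball2 h=2 -> lands@5:R; in-air after throw: [b2@5:R b1@9:R b3@11:R]
Beat 4 (L): throw ball4 h=3 -> lands@7:R; in-air after throw: [b2@5:R b4@7:R b1@9:R b3@11:R]
Beat 5 (R): throw ball2 h=9 -> lands@14:L; in-air after throw: [b4@7:R b1@9:R b3@11:R b2@14:L]
Beat 6 (L): throw ball5 h=2 -> lands@8:L; in-air after throw: [b4@7:R b5@8:L b1@9:R b3@11:R b2@14:L]
Beat 7 (R): throw ball4 h=9 -> lands@16:L; in-air after throw: [b5@8:L b1@9:R b3@11:R b2@14:L b4@16:L]
Beat 8 (L): throw ball5 h=2 -> lands@10:L; in-air after throw: [b1@9:R b5@10:L b3@11:R b2@14:L b4@16:L]
Beat 9 (R): throw ball1 h=3 -> lands@12:L; in-air after throw: [b5@10:L b3@11:R b1@12:L b2@14:L b4@16:L]
Beat 10 (L): throw ball5 h=9 -> lands@19:R; in-air after throw: [b3@11:R b1@12:L b2@14:L b4@16:L b5@19:R]
Beat 11 (R): throw ball3 h=2 -> lands@13:R; in-air after throw: [b1@12:L b3@13:R b2@14:L b4@16:L b5@19:R]
Beat 12 (L): throw ball1 h=9 -> lands@21:R; in-air after throw: [b3@13:R b2@14:L b4@16:L b5@19:R b1@21:R]
Ball 1: thrown@0 h=9 -> first land @9; rethrown@9 h=3 -> second land @12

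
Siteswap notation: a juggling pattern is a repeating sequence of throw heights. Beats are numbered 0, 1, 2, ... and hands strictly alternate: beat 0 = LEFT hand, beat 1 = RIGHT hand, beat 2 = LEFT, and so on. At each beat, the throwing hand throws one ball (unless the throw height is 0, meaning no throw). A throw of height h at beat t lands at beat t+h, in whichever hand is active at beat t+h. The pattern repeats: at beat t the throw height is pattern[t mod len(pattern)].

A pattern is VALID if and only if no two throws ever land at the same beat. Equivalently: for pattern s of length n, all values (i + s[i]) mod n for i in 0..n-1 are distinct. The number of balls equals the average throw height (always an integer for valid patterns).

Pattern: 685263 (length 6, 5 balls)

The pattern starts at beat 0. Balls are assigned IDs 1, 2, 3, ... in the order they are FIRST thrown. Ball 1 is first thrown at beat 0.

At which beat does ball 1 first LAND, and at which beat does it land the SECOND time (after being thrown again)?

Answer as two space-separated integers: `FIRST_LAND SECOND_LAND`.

Beat 0 (L): throw ball1 h=6 -> lands@6:L; in-air after throw: [b1@6:L]
Beat 1 (R): throw ball2 h=8 -> lands@9:R; in-air after throw: [b1@6:L b2@9:R]
Beat 2 (L): throw ball3 h=5 -> lands@7:R; in-air after throw: [b1@6:L b3@7:R b2@9:R]
Beat 3 (R): throw ball4 h=2 -> lands@5:R; in-air after throw: [b4@5:R b1@6:L b3@7:R b2@9:R]
Beat 4 (L): throw ball5 h=6 -> lands@10:L; in-air after throw: [b4@5:R b1@6:L b3@7:R b2@9:R b5@10:L]
Beat 5 (R): throw ball4 h=3 -> lands@8:L; in-air after throw: [b1@6:L b3@7:R b4@8:L b2@9:R b5@10:L]
Beat 6 (L): throw ball1 h=6 -> lands@12:L; in-air after throw: [b3@7:R b4@8:L b2@9:R b5@10:L b1@12:L]
Beat 7 (R): throw ball3 h=8 -> lands@15:R; in-air after throw: [b4@8:L b2@9:R b5@10:L b1@12:L b3@15:R]
Beat 8 (L): throw ball4 h=5 -> lands@13:R; in-air after throw: [b2@9:R b5@10:L b1@12:L b4@13:R b3@15:R]
Beat 9 (R): throw ball2 h=2 -> lands@11:R; in-air after throw: [b5@10:L b2@11:R b1@12:L b4@13:R b3@15:R]
Beat 10 (L): throw ball5 h=6 -> lands@16:L; in-air after throw: [b2@11:R b1@12:L b4@13:R b3@15:R b5@16:L]
Beat 11 (R): throw ball2 h=3 -> lands@14:L; in-air after throw: [b1@12:L b4@13:R b2@14:L b3@15:R b5@16:L]
Beat 12 (L): throw ball1 h=6 -> lands@18:L; in-air after throw: [b4@13:R b2@14:L b3@15:R b5@16:L b1@18:L]
Ball 1: thrown@0 h=6 -> first land @6; rethrown@6 h=6 -> second land @12

Answer: 6 12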